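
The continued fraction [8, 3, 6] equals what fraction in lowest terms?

158/19

Using pₖ = aₖpₖ₋₁ + pₖ₋₂ and qₖ = aₖqₖ₋₁ + qₖ₋₂:
  k=0: a=8, p=8, q=1
  k=1: a=3, p=25, q=3
  k=2: a=6, p=158, q=19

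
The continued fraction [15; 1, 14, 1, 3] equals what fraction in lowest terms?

Fold from the inside: start with 3/1.
  1 + 1/3 = 4/3
  14 + 3/4 = 59/4
  1 + 4/59 = 63/59
  15 + 59/63 = 1004/63

1004/63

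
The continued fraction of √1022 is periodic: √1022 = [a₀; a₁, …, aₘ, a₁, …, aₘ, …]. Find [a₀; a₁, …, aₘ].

a₀ = ⌊√1022⌋ = 31.
With m₀=0, d₀=1 and mₖ₊₁ = dₖaₖ − mₖ, dₖ₊₁ = (n − mₖ₊₁²)/dₖ, aₖ₊₁ = ⌊(a₀+mₖ₊₁)/dₖ₊₁⌋:
  k=1: m=31, d=61, a=1
  k=2: m=30, d=2, a=30
  k=3: m=30, d=61, a=1
  k=4: m=31, d=1, a=62
d=1 and a=2a₀=62 at k=4, so the next step gives (m, d) = (31, 61) again — its k=1 value — and the period has length 4.

[31; 1, 30, 1, 62]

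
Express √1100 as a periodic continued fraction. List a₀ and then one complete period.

a₀ = ⌊√1100⌋ = 33.
With m₀=0, d₀=1 and mₖ₊₁ = dₖaₖ − mₖ, dₖ₊₁ = (n − mₖ₊₁²)/dₖ, aₖ₊₁ = ⌊(a₀+mₖ₊₁)/dₖ₊₁⌋:
  k=1: m=33, d=11, a=6
  k=2: m=33, d=1, a=66
d=1 and a=2a₀=66 at k=2, so the next step gives (m, d) = (33, 11) again — its k=1 value — and the period has length 2.

[33; 6, 66]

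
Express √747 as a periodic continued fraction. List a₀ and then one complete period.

a₀ = ⌊√747⌋ = 27.
With m₀=0, d₀=1 and mₖ₊₁ = dₖaₖ − mₖ, dₖ₊₁ = (n − mₖ₊₁²)/dₖ, aₖ₊₁ = ⌊(a₀+mₖ₊₁)/dₖ₊₁⌋:
  k=1: m=27, d=18, a=3
  k=2: m=27, d=1, a=54
d=1 and a=2a₀=54 at k=2, so the next step gives (m, d) = (27, 18) again — its k=1 value — and the period has length 2.

[27; 3, 54]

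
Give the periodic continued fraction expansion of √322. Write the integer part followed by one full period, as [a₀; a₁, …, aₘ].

[17; 1, 16, 1, 34]

a₀ = ⌊√322⌋ = 17.
With m₀=0, d₀=1 and mₖ₊₁ = dₖaₖ − mₖ, dₖ₊₁ = (n − mₖ₊₁²)/dₖ, aₖ₊₁ = ⌊(a₀+mₖ₊₁)/dₖ₊₁⌋:
  k=1: m=17, d=33, a=1
  k=2: m=16, d=2, a=16
  k=3: m=16, d=33, a=1
  k=4: m=17, d=1, a=34
d=1 and a=2a₀=34 at k=4, so the next step gives (m, d) = (17, 33) again — its k=1 value — and the period has length 4.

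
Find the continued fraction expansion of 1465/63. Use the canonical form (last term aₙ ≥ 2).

1465 = 23·63 + 16
63 = 3·16 + 15
16 = 1·15 + 1
15 = 15·1 + 0  (stop)
So 1465/63 = [23; 3, 1, 15].

[23; 3, 1, 15]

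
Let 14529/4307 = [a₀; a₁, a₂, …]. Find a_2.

14529 = 3·4307 + 1608   →  a_0 = 3
4307 = 2·1608 + 1091   →  a_1 = 2
1608 = 1·1091 + 517   →  a_2 = 1

1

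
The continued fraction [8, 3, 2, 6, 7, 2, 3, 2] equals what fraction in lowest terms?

Fold from the inside: start with 2/1.
  3 + 1/2 = 7/2
  2 + 2/7 = 16/7
  7 + 7/16 = 119/16
  6 + 16/119 = 730/119
  2 + 119/730 = 1579/730
  3 + 730/1579 = 5467/1579
  8 + 1579/5467 = 45315/5467

45315/5467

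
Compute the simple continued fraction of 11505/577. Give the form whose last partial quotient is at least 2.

11505 = 19*577 + 542
577 = 1*542 + 35
542 = 15*35 + 17
35 = 2*17 + 1
17 = 17*1 + 0  (stop)
So 11505/577 = [19; 1, 15, 2, 17].

[19; 1, 15, 2, 17]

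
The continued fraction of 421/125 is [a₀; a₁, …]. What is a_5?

1

421 = 3·125 + 46   →  a_0 = 3
125 = 2·46 + 33   →  a_1 = 2
46 = 1·33 + 13   →  a_2 = 1
33 = 2·13 + 7   →  a_3 = 2
13 = 1·7 + 6   →  a_4 = 1
7 = 1·6 + 1   →  a_5 = 1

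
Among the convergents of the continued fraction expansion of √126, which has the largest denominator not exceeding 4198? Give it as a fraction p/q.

40365/3596

√126 = [11; 4, 2, 4, 22, …] (period length 4).
Convergents:
  p_0/q_0 = 11/1
  p_1/q_1 = 45/4
  p_2/q_2 = 101/9
  p_3/q_3 = 449/40
  p_4/q_4 = 9979/889
  p_5/q_5 = 40365/3596
  p_6/q_6 = 90709/8081
q_5 = 3596 ≤ 4198 < 8081 = q_6, so the answer is 40365/3596.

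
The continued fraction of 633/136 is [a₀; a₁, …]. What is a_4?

633 = 4·136 + 89   →  a_0 = 4
136 = 1·89 + 47   →  a_1 = 1
89 = 1·47 + 42   →  a_2 = 1
47 = 1·42 + 5   →  a_3 = 1
42 = 8·5 + 2   →  a_4 = 8

8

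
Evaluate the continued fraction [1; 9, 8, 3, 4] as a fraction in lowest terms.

1093/985

Fold from the inside: start with 4/1.
  3 + 1/4 = 13/4
  8 + 4/13 = 108/13
  9 + 13/108 = 985/108
  1 + 108/985 = 1093/985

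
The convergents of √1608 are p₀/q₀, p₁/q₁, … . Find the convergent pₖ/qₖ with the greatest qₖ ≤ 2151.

√1608 = [40; 10, 80, …] (period length 2).
Convergents:
  p_0/q_0 = 40/1
  p_1/q_1 = 401/10
  p_2/q_2 = 32120/801
  p_3/q_3 = 321601/8020
q_2 = 801 ≤ 2151 < 8020 = q_3, so the answer is 32120/801.

32120/801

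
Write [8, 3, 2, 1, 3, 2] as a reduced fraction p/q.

Using pₖ = aₖpₖ₋₁ + pₖ₋₂ and qₖ = aₖqₖ₋₁ + qₖ₋₂:
  k=0: a=8, p=8, q=1
  k=1: a=3, p=25, q=3
  k=2: a=2, p=58, q=7
  k=3: a=1, p=83, q=10
  k=4: a=3, p=307, q=37
  k=5: a=2, p=697, q=84

697/84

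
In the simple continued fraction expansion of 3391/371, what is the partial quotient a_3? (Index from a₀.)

3391 = 9·371 + 52   →  a_0 = 9
371 = 7·52 + 7   →  a_1 = 7
52 = 7·7 + 3   →  a_2 = 7
7 = 2·3 + 1   →  a_3 = 2

2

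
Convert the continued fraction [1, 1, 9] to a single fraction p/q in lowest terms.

Using pₖ = aₖpₖ₋₁ + pₖ₋₂ and qₖ = aₖqₖ₋₁ + qₖ₋₂:
  k=0: a=1, p=1, q=1
  k=1: a=1, p=2, q=1
  k=2: a=9, p=19, q=10

19/10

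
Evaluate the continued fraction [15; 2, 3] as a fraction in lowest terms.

108/7

Fold from the inside: start with 3/1.
  2 + 1/3 = 7/3
  15 + 3/7 = 108/7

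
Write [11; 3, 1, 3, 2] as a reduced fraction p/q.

Using pₖ = aₖpₖ₋₁ + pₖ₋₂ and qₖ = aₖqₖ₋₁ + qₖ₋₂:
  k=0: a=11, p=11, q=1
  k=1: a=3, p=34, q=3
  k=2: a=1, p=45, q=4
  k=3: a=3, p=169, q=15
  k=4: a=2, p=383, q=34

383/34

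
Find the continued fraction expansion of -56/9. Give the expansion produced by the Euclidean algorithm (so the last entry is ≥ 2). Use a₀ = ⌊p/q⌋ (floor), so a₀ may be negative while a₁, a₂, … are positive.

-56 = -7×9 + 7
9 = 1×7 + 2
7 = 3×2 + 1
2 = 2×1 + 0  (stop)
So -56/9 = [-7; 1, 3, 2].

[-7; 1, 3, 2]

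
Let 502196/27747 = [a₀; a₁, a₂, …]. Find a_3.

7

502196 = 18·27747 + 2750   →  a_0 = 18
27747 = 10·2750 + 247   →  a_1 = 10
2750 = 11·247 + 33   →  a_2 = 11
247 = 7·33 + 16   →  a_3 = 7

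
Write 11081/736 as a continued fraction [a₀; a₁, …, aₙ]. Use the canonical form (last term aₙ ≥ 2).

11081 = 15×736 + 41
736 = 17×41 + 39
41 = 1×39 + 2
39 = 19×2 + 1
2 = 2×1 + 0  (stop)
So 11081/736 = [15; 17, 1, 19, 2].

[15; 17, 1, 19, 2]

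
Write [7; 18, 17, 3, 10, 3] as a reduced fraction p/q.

211873/30030

Fold from the inside: start with 3/1.
  10 + 1/3 = 31/3
  3 + 3/31 = 96/31
  17 + 31/96 = 1663/96
  18 + 96/1663 = 30030/1663
  7 + 1663/30030 = 211873/30030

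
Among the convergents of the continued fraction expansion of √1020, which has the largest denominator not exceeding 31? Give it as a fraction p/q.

511/16

√1020 = [31; 1, 14, 1, 62, …] (period length 4).
Convergents:
  p_0/q_0 = 31/1
  p_1/q_1 = 32/1
  p_2/q_2 = 479/15
  p_3/q_3 = 511/16
  p_4/q_4 = 32161/1007
q_3 = 16 ≤ 31 < 1007 = q_4, so the answer is 511/16.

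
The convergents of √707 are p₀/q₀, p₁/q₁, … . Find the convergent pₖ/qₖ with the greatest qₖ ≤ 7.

√707 = [26; 1, 1, 2, 3, 2, 1, 1, 52, …] (period length 8).
Convergents:
  p_0/q_0 = 26/1
  p_1/q_1 = 27/1
  p_2/q_2 = 53/2
  p_3/q_3 = 133/5
  p_4/q_4 = 452/17
q_3 = 5 ≤ 7 < 17 = q_4, so the answer is 133/5.

133/5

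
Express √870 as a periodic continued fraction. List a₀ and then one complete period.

a₀ = ⌊√870⌋ = 29.

[29; 2, 58]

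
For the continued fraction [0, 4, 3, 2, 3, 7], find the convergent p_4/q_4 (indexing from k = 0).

Using pₖ = aₖpₖ₋₁ + pₖ₋₂, qₖ = aₖqₖ₋₁ + qₖ₋₂ (with p₋₁=1, p₋₂=0, q₋₁=0, q₋₂=1):
  k=0: a=0, p=0, q=1
  k=1: a=4, p=1, q=4
  k=2: a=3, p=3, q=13
  k=3: a=2, p=7, q=30
  k=4: a=3, p=24, q=103

24/103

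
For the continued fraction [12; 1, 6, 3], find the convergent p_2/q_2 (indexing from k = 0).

90/7

Using pₖ = aₖpₖ₋₁ + pₖ₋₂, qₖ = aₖqₖ₋₁ + qₖ₋₂ (with p₋₁=1, p₋₂=0, q₋₁=0, q₋₂=1):
  k=0: a=12, p=12, q=1
  k=1: a=1, p=13, q=1
  k=2: a=6, p=90, q=7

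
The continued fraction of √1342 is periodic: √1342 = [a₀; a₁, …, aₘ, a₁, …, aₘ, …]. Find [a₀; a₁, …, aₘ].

[36; 1, 1, 1, 2, 1, 1, 1, 72]

a₀ = ⌊√1342⌋ = 36.
With m₀=0, d₀=1 and mₖ₊₁ = dₖaₖ − mₖ, dₖ₊₁ = (n − mₖ₊₁²)/dₖ, aₖ₊₁ = ⌊(a₀+mₖ₊₁)/dₖ₊₁⌋:
  k=1: m=36, d=46, a=1
  k=2: m=10, d=27, a=1
  k=3: m=17, d=39, a=1
  k=4: m=22, d=22, a=2
  k=5: m=22, d=39, a=1
  k=6: m=17, d=27, a=1
  k=7: m=10, d=46, a=1
  k=8: m=36, d=1, a=72
d=1 and a=2a₀=72 at k=8, so the next step gives (m, d) = (36, 46) again — its k=1 value — and the period has length 8.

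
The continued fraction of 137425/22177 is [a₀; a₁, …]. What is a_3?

137425 = 6·22177 + 4363   →  a_0 = 6
22177 = 5·4363 + 362   →  a_1 = 5
4363 = 12·362 + 19   →  a_2 = 12
362 = 19·19 + 1   →  a_3 = 19

19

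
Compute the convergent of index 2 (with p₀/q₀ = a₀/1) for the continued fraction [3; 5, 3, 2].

51/16

Using pₖ = aₖpₖ₋₁ + pₖ₋₂, qₖ = aₖqₖ₋₁ + qₖ₋₂ (with p₋₁=1, p₋₂=0, q₋₁=0, q₋₂=1):
  k=0: a=3, p=3, q=1
  k=1: a=5, p=16, q=5
  k=2: a=3, p=51, q=16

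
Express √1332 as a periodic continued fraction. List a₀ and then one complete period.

a₀ = ⌊√1332⌋ = 36.
With m₀=0, d₀=1 and mₖ₊₁ = dₖaₖ − mₖ, dₖ₊₁ = (n − mₖ₊₁²)/dₖ, aₖ₊₁ = ⌊(a₀+mₖ₊₁)/dₖ₊₁⌋:
  k=1: m=36, d=36, a=2
  k=2: m=36, d=1, a=72
d=1 and a=2a₀=72 at k=2, so the next step gives (m, d) = (36, 36) again — its k=1 value — and the period has length 2.

[36; 2, 72]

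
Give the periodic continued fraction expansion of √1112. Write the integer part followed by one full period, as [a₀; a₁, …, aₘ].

[33; 2, 1, 7, 1, 2, 66]

a₀ = ⌊√1112⌋ = 33.
With m₀=0, d₀=1 and mₖ₊₁ = dₖaₖ − mₖ, dₖ₊₁ = (n − mₖ₊₁²)/dₖ, aₖ₊₁ = ⌊(a₀+mₖ₊₁)/dₖ₊₁⌋:
  k=1: m=33, d=23, a=2
  k=2: m=13, d=41, a=1
  k=3: m=28, d=8, a=7
  k=4: m=28, d=41, a=1
  k=5: m=13, d=23, a=2
  k=6: m=33, d=1, a=66
d=1 and a=2a₀=66 at k=6, so the next step gives (m, d) = (33, 23) again — its k=1 value — and the period has length 6.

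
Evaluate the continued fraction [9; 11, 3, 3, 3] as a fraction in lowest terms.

3390/373

Using pₖ = aₖpₖ₋₁ + pₖ₋₂ and qₖ = aₖqₖ₋₁ + qₖ₋₂:
  k=0: a=9, p=9, q=1
  k=1: a=11, p=100, q=11
  k=2: a=3, p=309, q=34
  k=3: a=3, p=1027, q=113
  k=4: a=3, p=3390, q=373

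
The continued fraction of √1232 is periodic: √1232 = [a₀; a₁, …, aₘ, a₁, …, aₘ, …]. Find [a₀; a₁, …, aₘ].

[35; 10, 70]

a₀ = ⌊√1232⌋ = 35.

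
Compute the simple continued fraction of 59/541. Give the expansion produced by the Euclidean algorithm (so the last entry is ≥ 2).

59 = 0*541 + 59
541 = 9*59 + 10
59 = 5*10 + 9
10 = 1*9 + 1
9 = 9*1 + 0  (stop)
So 59/541 = [0; 9, 5, 1, 9].

[0; 9, 5, 1, 9]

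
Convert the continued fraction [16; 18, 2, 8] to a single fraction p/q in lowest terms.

5041/314

Using pₖ = aₖpₖ₋₁ + pₖ₋₂ and qₖ = aₖqₖ₋₁ + qₖ₋₂:
  k=0: a=16, p=16, q=1
  k=1: a=18, p=289, q=18
  k=2: a=2, p=594, q=37
  k=3: a=8, p=5041, q=314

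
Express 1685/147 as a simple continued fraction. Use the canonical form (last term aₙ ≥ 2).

1685 = 11×147 + 68
147 = 2×68 + 11
68 = 6×11 + 2
11 = 5×2 + 1
2 = 2×1 + 0  (stop)
So 1685/147 = [11; 2, 6, 5, 2].

[11; 2, 6, 5, 2]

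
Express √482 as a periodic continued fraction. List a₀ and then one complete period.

a₀ = ⌊√482⌋ = 21.
With m₀=0, d₀=1 and mₖ₊₁ = dₖaₖ − mₖ, dₖ₊₁ = (n − mₖ₊₁²)/dₖ, aₖ₊₁ = ⌊(a₀+mₖ₊₁)/dₖ₊₁⌋:
  k=1: m=21, d=41, a=1
  k=2: m=20, d=2, a=20
  k=3: m=20, d=41, a=1
  k=4: m=21, d=1, a=42
d=1 and a=2a₀=42 at k=4, so the next step gives (m, d) = (21, 41) again — its k=1 value — and the period has length 4.

[21; 1, 20, 1, 42]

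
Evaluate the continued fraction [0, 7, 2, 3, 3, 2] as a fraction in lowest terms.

Using pₖ = aₖpₖ₋₁ + pₖ₋₂ and qₖ = aₖqₖ₋₁ + qₖ₋₂:
  k=0: a=0, p=0, q=1
  k=1: a=7, p=1, q=7
  k=2: a=2, p=2, q=15
  k=3: a=3, p=7, q=52
  k=4: a=3, p=23, q=171
  k=5: a=2, p=53, q=394

53/394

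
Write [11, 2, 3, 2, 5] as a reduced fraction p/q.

Using pₖ = aₖpₖ₋₁ + pₖ₋₂ and qₖ = aₖqₖ₋₁ + qₖ₋₂:
  k=0: a=11, p=11, q=1
  k=1: a=2, p=23, q=2
  k=2: a=3, p=80, q=7
  k=3: a=2, p=183, q=16
  k=4: a=5, p=995, q=87

995/87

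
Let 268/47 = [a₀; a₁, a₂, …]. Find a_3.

2

268 = 5·47 + 33   →  a_0 = 5
47 = 1·33 + 14   →  a_1 = 1
33 = 2·14 + 5   →  a_2 = 2
14 = 2·5 + 4   →  a_3 = 2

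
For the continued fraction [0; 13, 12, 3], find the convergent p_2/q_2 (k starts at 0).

12/157

Using pₖ = aₖpₖ₋₁ + pₖ₋₂, qₖ = aₖqₖ₋₁ + qₖ₋₂ (with p₋₁=1, p₋₂=0, q₋₁=0, q₋₂=1):
  k=0: a=0, p=0, q=1
  k=1: a=13, p=1, q=13
  k=2: a=12, p=12, q=157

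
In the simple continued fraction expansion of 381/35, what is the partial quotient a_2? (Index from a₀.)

381 = 10·35 + 31   →  a_0 = 10
35 = 1·31 + 4   →  a_1 = 1
31 = 7·4 + 3   →  a_2 = 7

7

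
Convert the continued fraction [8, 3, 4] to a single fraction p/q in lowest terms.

Using pₖ = aₖpₖ₋₁ + pₖ₋₂ and qₖ = aₖqₖ₋₁ + qₖ₋₂:
  k=0: a=8, p=8, q=1
  k=1: a=3, p=25, q=3
  k=2: a=4, p=108, q=13

108/13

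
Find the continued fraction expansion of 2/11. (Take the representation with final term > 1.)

2 = 0×11 + 2
11 = 5×2 + 1
2 = 2×1 + 0  (stop)
So 2/11 = [0; 5, 2].

[0; 5, 2]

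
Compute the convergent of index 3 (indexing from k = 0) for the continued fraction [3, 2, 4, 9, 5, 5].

286/83

Using pₖ = aₖpₖ₋₁ + pₖ₋₂, qₖ = aₖqₖ₋₁ + qₖ₋₂ (with p₋₁=1, p₋₂=0, q₋₁=0, q₋₂=1):
  k=0: a=3, p=3, q=1
  k=1: a=2, p=7, q=2
  k=2: a=4, p=31, q=9
  k=3: a=9, p=286, q=83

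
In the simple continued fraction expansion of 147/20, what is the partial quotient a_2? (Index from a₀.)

147 = 7·20 + 7   →  a_0 = 7
20 = 2·7 + 6   →  a_1 = 2
7 = 1·6 + 1   →  a_2 = 1

1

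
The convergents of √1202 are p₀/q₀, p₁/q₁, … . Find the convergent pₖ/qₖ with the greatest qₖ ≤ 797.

√1202 = [34; 1, 2, 34, 2, 1, 68, …] (period length 6).
Convergents:
  p_0/q_0 = 34/1
  p_1/q_1 = 35/1
  p_2/q_2 = 104/3
  p_3/q_3 = 3571/103
  p_4/q_4 = 7246/209
  p_5/q_5 = 10817/312
  p_6/q_6 = 742802/21425
q_5 = 312 ≤ 797 < 21425 = q_6, so the answer is 10817/312.

10817/312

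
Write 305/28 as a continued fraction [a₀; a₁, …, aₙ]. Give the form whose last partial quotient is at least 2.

305 = 10*28 + 25
28 = 1*25 + 3
25 = 8*3 + 1
3 = 3*1 + 0  (stop)
So 305/28 = [10; 1, 8, 3].

[10; 1, 8, 3]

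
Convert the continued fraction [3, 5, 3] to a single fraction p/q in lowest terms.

51/16

Using pₖ = aₖpₖ₋₁ + pₖ₋₂ and qₖ = aₖqₖ₋₁ + qₖ₋₂:
  k=0: a=3, p=3, q=1
  k=1: a=5, p=16, q=5
  k=2: a=3, p=51, q=16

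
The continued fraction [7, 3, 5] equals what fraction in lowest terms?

Using pₖ = aₖpₖ₋₁ + pₖ₋₂ and qₖ = aₖqₖ₋₁ + qₖ₋₂:
  k=0: a=7, p=7, q=1
  k=1: a=3, p=22, q=3
  k=2: a=5, p=117, q=16

117/16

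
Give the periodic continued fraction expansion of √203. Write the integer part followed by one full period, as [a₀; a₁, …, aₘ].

a₀ = ⌊√203⌋ = 14.

[14; 4, 28]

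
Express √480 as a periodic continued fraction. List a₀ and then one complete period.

[21; 1, 9, 1, 42]

a₀ = ⌊√480⌋ = 21.
With m₀=0, d₀=1 and mₖ₊₁ = dₖaₖ − mₖ, dₖ₊₁ = (n − mₖ₊₁²)/dₖ, aₖ₊₁ = ⌊(a₀+mₖ₊₁)/dₖ₊₁⌋:
  k=1: m=21, d=39, a=1
  k=2: m=18, d=4, a=9
  k=3: m=18, d=39, a=1
  k=4: m=21, d=1, a=42
d=1 and a=2a₀=42 at k=4, so the next step gives (m, d) = (21, 39) again — its k=1 value — and the period has length 4.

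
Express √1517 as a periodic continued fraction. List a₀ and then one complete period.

a₀ = ⌊√1517⌋ = 38.

[38; 1, 18, 2, 18, 1, 76]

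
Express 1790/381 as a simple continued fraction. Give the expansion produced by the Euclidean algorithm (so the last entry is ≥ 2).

[4; 1, 2, 3, 5, 7]

1790 = 4*381 + 266
381 = 1*266 + 115
266 = 2*115 + 36
115 = 3*36 + 7
36 = 5*7 + 1
7 = 7*1 + 0  (stop)
So 1790/381 = [4; 1, 2, 3, 5, 7].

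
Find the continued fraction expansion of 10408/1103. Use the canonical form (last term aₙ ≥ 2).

[9; 2, 3, 2, 2, 3, 8]

10408 = 9*1103 + 481
1103 = 2*481 + 141
481 = 3*141 + 58
141 = 2*58 + 25
58 = 2*25 + 8
25 = 3*8 + 1
8 = 8*1 + 0  (stop)
So 10408/1103 = [9; 2, 3, 2, 2, 3, 8].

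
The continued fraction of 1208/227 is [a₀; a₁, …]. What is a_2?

9

1208 = 5·227 + 73   →  a_0 = 5
227 = 3·73 + 8   →  a_1 = 3
73 = 9·8 + 1   →  a_2 = 9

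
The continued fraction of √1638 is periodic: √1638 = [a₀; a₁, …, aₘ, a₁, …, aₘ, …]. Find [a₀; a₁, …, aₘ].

[40; 2, 8, 2, 80]

a₀ = ⌊√1638⌋ = 40.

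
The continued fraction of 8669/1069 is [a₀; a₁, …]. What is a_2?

7

8669 = 8·1069 + 117   →  a_0 = 8
1069 = 9·117 + 16   →  a_1 = 9
117 = 7·16 + 5   →  a_2 = 7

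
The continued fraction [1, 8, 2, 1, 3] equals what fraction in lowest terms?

103/92

Fold from the inside: start with 3/1.
  1 + 1/3 = 4/3
  2 + 3/4 = 11/4
  8 + 4/11 = 92/11
  1 + 11/92 = 103/92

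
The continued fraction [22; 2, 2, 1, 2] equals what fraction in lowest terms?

Fold from the inside: start with 2/1.
  1 + 1/2 = 3/2
  2 + 2/3 = 8/3
  2 + 3/8 = 19/8
  22 + 8/19 = 426/19

426/19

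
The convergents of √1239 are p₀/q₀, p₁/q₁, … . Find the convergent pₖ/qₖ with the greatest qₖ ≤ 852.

√1239 = [35; 5, 70, …] (period length 2).
Convergents:
  p_0/q_0 = 35/1
  p_1/q_1 = 176/5
  p_2/q_2 = 12355/351
  p_3/q_3 = 61951/1760
q_2 = 351 ≤ 852 < 1760 = q_3, so the answer is 12355/351.

12355/351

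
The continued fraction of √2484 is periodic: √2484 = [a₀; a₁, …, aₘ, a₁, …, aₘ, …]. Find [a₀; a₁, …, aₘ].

a₀ = ⌊√2484⌋ = 49.
With m₀=0, d₀=1 and mₖ₊₁ = dₖaₖ − mₖ, dₖ₊₁ = (n − mₖ₊₁²)/dₖ, aₖ₊₁ = ⌊(a₀+mₖ₊₁)/dₖ₊₁⌋:
  k=1: m=49, d=83, a=1
  k=2: m=34, d=16, a=5
  k=3: m=46, d=23, a=4
  k=4: m=46, d=16, a=5
  k=5: m=34, d=83, a=1
  k=6: m=49, d=1, a=98
d=1 and a=2a₀=98 at k=6, so the next step gives (m, d) = (49, 83) again — its k=1 value — and the period has length 6.

[49; 1, 5, 4, 5, 1, 98]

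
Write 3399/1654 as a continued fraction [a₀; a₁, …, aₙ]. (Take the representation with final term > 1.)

3399 = 2×1654 + 91
1654 = 18×91 + 16
91 = 5×16 + 11
16 = 1×11 + 5
11 = 2×5 + 1
5 = 5×1 + 0  (stop)
So 3399/1654 = [2; 18, 5, 1, 2, 5].

[2; 18, 5, 1, 2, 5]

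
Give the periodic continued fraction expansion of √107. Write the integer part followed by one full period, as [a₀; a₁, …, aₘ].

[10; 2, 1, 9, 1, 2, 20]

a₀ = ⌊√107⌋ = 10.
With m₀=0, d₀=1 and mₖ₊₁ = dₖaₖ − mₖ, dₖ₊₁ = (n − mₖ₊₁²)/dₖ, aₖ₊₁ = ⌊(a₀+mₖ₊₁)/dₖ₊₁⌋:
  k=1: m=10, d=7, a=2
  k=2: m=4, d=13, a=1
  k=3: m=9, d=2, a=9
  k=4: m=9, d=13, a=1
  k=5: m=4, d=7, a=2
  k=6: m=10, d=1, a=20
d=1 and a=2a₀=20 at k=6, so the next step gives (m, d) = (10, 7) again — its k=1 value — and the period has length 6.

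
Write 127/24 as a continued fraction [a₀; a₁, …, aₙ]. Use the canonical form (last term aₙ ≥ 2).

[5; 3, 2, 3]

127 = 5·24 + 7
24 = 3·7 + 3
7 = 2·3 + 1
3 = 3·1 + 0  (stop)
So 127/24 = [5; 3, 2, 3].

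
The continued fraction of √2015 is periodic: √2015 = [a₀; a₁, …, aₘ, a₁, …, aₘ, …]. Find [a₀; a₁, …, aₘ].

[44; 1, 7, 1, 88]

a₀ = ⌊√2015⌋ = 44.
With m₀=0, d₀=1 and mₖ₊₁ = dₖaₖ − mₖ, dₖ₊₁ = (n − mₖ₊₁²)/dₖ, aₖ₊₁ = ⌊(a₀+mₖ₊₁)/dₖ₊₁⌋:
  k=1: m=44, d=79, a=1
  k=2: m=35, d=10, a=7
  k=3: m=35, d=79, a=1
  k=4: m=44, d=1, a=88
d=1 and a=2a₀=88 at k=4, so the next step gives (m, d) = (44, 79) again — its k=1 value — and the period has length 4.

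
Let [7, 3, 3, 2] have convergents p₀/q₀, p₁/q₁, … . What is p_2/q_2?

Using pₖ = aₖpₖ₋₁ + pₖ₋₂, qₖ = aₖqₖ₋₁ + qₖ₋₂ (with p₋₁=1, p₋₂=0, q₋₁=0, q₋₂=1):
  k=0: a=7, p=7, q=1
  k=1: a=3, p=22, q=3
  k=2: a=3, p=73, q=10

73/10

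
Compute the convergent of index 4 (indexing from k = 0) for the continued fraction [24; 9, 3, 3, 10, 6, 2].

23095/958

Using pₖ = aₖpₖ₋₁ + pₖ₋₂, qₖ = aₖqₖ₋₁ + qₖ₋₂ (with p₋₁=1, p₋₂=0, q₋₁=0, q₋₂=1):
  k=0: a=24, p=24, q=1
  k=1: a=9, p=217, q=9
  k=2: a=3, p=675, q=28
  k=3: a=3, p=2242, q=93
  k=4: a=10, p=23095, q=958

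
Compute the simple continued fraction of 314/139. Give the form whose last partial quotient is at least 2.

[2; 3, 1, 6, 5]

314 = 2×139 + 36
139 = 3×36 + 31
36 = 1×31 + 5
31 = 6×5 + 1
5 = 5×1 + 0  (stop)
So 314/139 = [2; 3, 1, 6, 5].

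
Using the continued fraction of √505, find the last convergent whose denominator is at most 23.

√505 = [22; 2, 8, 2, 44, …] (period length 4).
Convergents:
  p_0/q_0 = 22/1
  p_1/q_1 = 45/2
  p_2/q_2 = 382/17
  p_3/q_3 = 809/36
q_2 = 17 ≤ 23 < 36 = q_3, so the answer is 382/17.

382/17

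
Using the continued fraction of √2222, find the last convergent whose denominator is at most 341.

9899/210

√2222 = [47; 7, 4, 7, 94, …] (period length 4).
Convergents:
  p_0/q_0 = 47/1
  p_1/q_1 = 330/7
  p_2/q_2 = 1367/29
  p_3/q_3 = 9899/210
  p_4/q_4 = 931873/19769
q_3 = 210 ≤ 341 < 19769 = q_4, so the answer is 9899/210.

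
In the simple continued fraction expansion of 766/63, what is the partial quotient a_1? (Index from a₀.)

6

766 = 12·63 + 10   →  a_0 = 12
63 = 6·10 + 3   →  a_1 = 6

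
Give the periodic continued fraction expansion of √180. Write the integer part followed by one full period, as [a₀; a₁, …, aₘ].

a₀ = ⌊√180⌋ = 13.

[13; 2, 2, 2, 26]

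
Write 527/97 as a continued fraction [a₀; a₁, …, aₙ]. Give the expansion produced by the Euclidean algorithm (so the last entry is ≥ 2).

527 = 5×97 + 42
97 = 2×42 + 13
42 = 3×13 + 3
13 = 4×3 + 1
3 = 3×1 + 0  (stop)
So 527/97 = [5; 2, 3, 4, 3].

[5; 2, 3, 4, 3]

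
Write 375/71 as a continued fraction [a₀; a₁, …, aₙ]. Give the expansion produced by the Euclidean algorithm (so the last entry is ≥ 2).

375 = 5*71 + 20
71 = 3*20 + 11
20 = 1*11 + 9
11 = 1*9 + 2
9 = 4*2 + 1
2 = 2*1 + 0  (stop)
So 375/71 = [5; 3, 1, 1, 4, 2].

[5; 3, 1, 1, 4, 2]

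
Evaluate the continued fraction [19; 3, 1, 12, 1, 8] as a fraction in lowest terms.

Using pₖ = aₖpₖ₋₁ + pₖ₋₂ and qₖ = aₖqₖ₋₁ + qₖ₋₂:
  k=0: a=19, p=19, q=1
  k=1: a=3, p=58, q=3
  k=2: a=1, p=77, q=4
  k=3: a=12, p=982, q=51
  k=4: a=1, p=1059, q=55
  k=5: a=8, p=9454, q=491

9454/491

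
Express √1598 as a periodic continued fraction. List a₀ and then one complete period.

a₀ = ⌊√1598⌋ = 39.
With m₀=0, d₀=1 and mₖ₊₁ = dₖaₖ − mₖ, dₖ₊₁ = (n − mₖ₊₁²)/dₖ, aₖ₊₁ = ⌊(a₀+mₖ₊₁)/dₖ₊₁⌋:
  k=1: m=39, d=77, a=1
  k=2: m=38, d=2, a=38
  k=3: m=38, d=77, a=1
  k=4: m=39, d=1, a=78
d=1 and a=2a₀=78 at k=4, so the next step gives (m, d) = (39, 77) again — its k=1 value — and the period has length 4.

[39; 1, 38, 1, 78]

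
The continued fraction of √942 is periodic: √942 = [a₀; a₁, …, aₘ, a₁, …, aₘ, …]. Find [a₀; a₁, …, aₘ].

[30; 1, 2, 4, 20, 4, 2, 1, 60]

a₀ = ⌊√942⌋ = 30.
With m₀=0, d₀=1 and mₖ₊₁ = dₖaₖ − mₖ, dₖ₊₁ = (n − mₖ₊₁²)/dₖ, aₖ₊₁ = ⌊(a₀+mₖ₊₁)/dₖ₊₁⌋:
  k=1: m=30, d=42, a=1
  k=2: m=12, d=19, a=2
  k=3: m=26, d=14, a=4
  k=4: m=30, d=3, a=20
  k=5: m=30, d=14, a=4
  k=6: m=26, d=19, a=2
  k=7: m=12, d=42, a=1
  k=8: m=30, d=1, a=60
d=1 and a=2a₀=60 at k=8, so the next step gives (m, d) = (30, 42) again — its k=1 value — and the period has length 8.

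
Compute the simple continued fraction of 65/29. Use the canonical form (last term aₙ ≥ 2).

[2; 4, 7]

65 = 2*29 + 7
29 = 4*7 + 1
7 = 7*1 + 0  (stop)
So 65/29 = [2; 4, 7].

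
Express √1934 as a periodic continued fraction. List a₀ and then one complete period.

a₀ = ⌊√1934⌋ = 43.

[43; 1, 42, 1, 86]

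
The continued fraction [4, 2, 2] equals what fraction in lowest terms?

22/5

Fold from the inside: start with 2/1.
  2 + 1/2 = 5/2
  4 + 2/5 = 22/5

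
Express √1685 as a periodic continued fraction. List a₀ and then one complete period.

a₀ = ⌊√1685⌋ = 41.
With m₀=0, d₀=1 and mₖ₊₁ = dₖaₖ − mₖ, dₖ₊₁ = (n − mₖ₊₁²)/dₖ, aₖ₊₁ = ⌊(a₀+mₖ₊₁)/dₖ₊₁⌋:
  k=1: m=41, d=4, a=20
  k=2: m=39, d=41, a=1
  k=3: m=2, d=41, a=1
  k=4: m=39, d=4, a=20
  k=5: m=41, d=1, a=82
d=1 and a=2a₀=82 at k=5, so the next step gives (m, d) = (41, 4) again — its k=1 value — and the period has length 5.

[41; 20, 1, 1, 20, 82]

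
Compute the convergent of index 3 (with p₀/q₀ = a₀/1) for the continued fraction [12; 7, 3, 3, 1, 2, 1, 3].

Using pₖ = aₖpₖ₋₁ + pₖ₋₂, qₖ = aₖqₖ₋₁ + qₖ₋₂ (with p₋₁=1, p₋₂=0, q₋₁=0, q₋₂=1):
  k=0: a=12, p=12, q=1
  k=1: a=7, p=85, q=7
  k=2: a=3, p=267, q=22
  k=3: a=3, p=886, q=73

886/73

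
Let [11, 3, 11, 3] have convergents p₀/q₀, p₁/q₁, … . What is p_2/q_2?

385/34

Using pₖ = aₖpₖ₋₁ + pₖ₋₂, qₖ = aₖqₖ₋₁ + qₖ₋₂ (with p₋₁=1, p₋₂=0, q₋₁=0, q₋₂=1):
  k=0: a=11, p=11, q=1
  k=1: a=3, p=34, q=3
  k=2: a=11, p=385, q=34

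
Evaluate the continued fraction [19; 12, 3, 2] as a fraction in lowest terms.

1641/86

Fold from the inside: start with 2/1.
  3 + 1/2 = 7/2
  12 + 2/7 = 86/7
  19 + 7/86 = 1641/86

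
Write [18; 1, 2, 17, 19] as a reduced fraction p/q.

18505/991

Using pₖ = aₖpₖ₋₁ + pₖ₋₂ and qₖ = aₖqₖ₋₁ + qₖ₋₂:
  k=0: a=18, p=18, q=1
  k=1: a=1, p=19, q=1
  k=2: a=2, p=56, q=3
  k=3: a=17, p=971, q=52
  k=4: a=19, p=18505, q=991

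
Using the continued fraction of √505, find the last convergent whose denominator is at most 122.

809/36

√505 = [22; 2, 8, 2, 44, …] (period length 4).
Convergents:
  p_0/q_0 = 22/1
  p_1/q_1 = 45/2
  p_2/q_2 = 382/17
  p_3/q_3 = 809/36
  p_4/q_4 = 35978/1601
q_3 = 36 ≤ 122 < 1601 = q_4, so the answer is 809/36.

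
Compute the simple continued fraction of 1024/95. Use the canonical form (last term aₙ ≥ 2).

[10; 1, 3, 1, 1, 10]

1024 = 10·95 + 74
95 = 1·74 + 21
74 = 3·21 + 11
21 = 1·11 + 10
11 = 1·10 + 1
10 = 10·1 + 0  (stop)
So 1024/95 = [10; 1, 3, 1, 1, 10].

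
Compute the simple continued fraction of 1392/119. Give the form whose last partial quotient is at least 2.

1392 = 11·119 + 83
119 = 1·83 + 36
83 = 2·36 + 11
36 = 3·11 + 3
11 = 3·3 + 2
3 = 1·2 + 1
2 = 2·1 + 0  (stop)
So 1392/119 = [11; 1, 2, 3, 3, 1, 2].

[11; 1, 2, 3, 3, 1, 2]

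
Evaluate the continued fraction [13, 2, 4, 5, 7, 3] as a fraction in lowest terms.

14267/1061

Using pₖ = aₖpₖ₋₁ + pₖ₋₂ and qₖ = aₖqₖ₋₁ + qₖ₋₂:
  k=0: a=13, p=13, q=1
  k=1: a=2, p=27, q=2
  k=2: a=4, p=121, q=9
  k=3: a=5, p=632, q=47
  k=4: a=7, p=4545, q=338
  k=5: a=3, p=14267, q=1061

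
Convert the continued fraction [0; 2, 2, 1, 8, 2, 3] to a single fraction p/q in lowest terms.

191/448

Using pₖ = aₖpₖ₋₁ + pₖ₋₂ and qₖ = aₖqₖ₋₁ + qₖ₋₂:
  k=0: a=0, p=0, q=1
  k=1: a=2, p=1, q=2
  k=2: a=2, p=2, q=5
  k=3: a=1, p=3, q=7
  k=4: a=8, p=26, q=61
  k=5: a=2, p=55, q=129
  k=6: a=3, p=191, q=448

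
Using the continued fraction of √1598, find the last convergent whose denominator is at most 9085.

127880/3199

√1598 = [39; 1, 38, 1, 78, …] (period length 4).
Convergents:
  p_0/q_0 = 39/1
  p_1/q_1 = 40/1
  p_2/q_2 = 1559/39
  p_3/q_3 = 1599/40
  p_4/q_4 = 126281/3159
  p_5/q_5 = 127880/3199
  p_6/q_6 = 4985721/124721
q_5 = 3199 ≤ 9085 < 124721 = q_6, so the answer is 127880/3199.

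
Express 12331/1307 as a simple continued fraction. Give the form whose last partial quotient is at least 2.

12331 = 9*1307 + 568
1307 = 2*568 + 171
568 = 3*171 + 55
171 = 3*55 + 6
55 = 9*6 + 1
6 = 6*1 + 0  (stop)
So 12331/1307 = [9; 2, 3, 3, 9, 6].

[9; 2, 3, 3, 9, 6]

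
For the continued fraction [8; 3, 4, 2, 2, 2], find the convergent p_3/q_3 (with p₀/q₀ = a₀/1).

Using pₖ = aₖpₖ₋₁ + pₖ₋₂, qₖ = aₖqₖ₋₁ + qₖ₋₂ (with p₋₁=1, p₋₂=0, q₋₁=0, q₋₂=1):
  k=0: a=8, p=8, q=1
  k=1: a=3, p=25, q=3
  k=2: a=4, p=108, q=13
  k=3: a=2, p=241, q=29

241/29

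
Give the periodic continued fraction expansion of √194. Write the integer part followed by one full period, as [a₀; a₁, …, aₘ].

a₀ = ⌊√194⌋ = 13.

[13; 1, 12, 1, 26]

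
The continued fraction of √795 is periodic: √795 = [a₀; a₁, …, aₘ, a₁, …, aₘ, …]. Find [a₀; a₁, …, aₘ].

a₀ = ⌊√795⌋ = 28.
With m₀=0, d₀=1 and mₖ₊₁ = dₖaₖ − mₖ, dₖ₊₁ = (n − mₖ₊₁²)/dₖ, aₖ₊₁ = ⌊(a₀+mₖ₊₁)/dₖ₊₁⌋:
  k=1: m=28, d=11, a=5
  k=2: m=27, d=6, a=9
  k=3: m=27, d=11, a=5
  k=4: m=28, d=1, a=56
d=1 and a=2a₀=56 at k=4, so the next step gives (m, d) = (28, 11) again — its k=1 value — and the period has length 4.

[28; 5, 9, 5, 56]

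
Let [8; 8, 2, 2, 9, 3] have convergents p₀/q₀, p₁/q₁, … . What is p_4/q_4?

3207/395

Using pₖ = aₖpₖ₋₁ + pₖ₋₂, qₖ = aₖqₖ₋₁ + qₖ₋₂ (with p₋₁=1, p₋₂=0, q₋₁=0, q₋₂=1):
  k=0: a=8, p=8, q=1
  k=1: a=8, p=65, q=8
  k=2: a=2, p=138, q=17
  k=3: a=2, p=341, q=42
  k=4: a=9, p=3207, q=395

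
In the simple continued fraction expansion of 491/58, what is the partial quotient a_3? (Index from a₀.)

1

491 = 8·58 + 27   →  a_0 = 8
58 = 2·27 + 4   →  a_1 = 2
27 = 6·4 + 3   →  a_2 = 6
4 = 1·3 + 1   →  a_3 = 1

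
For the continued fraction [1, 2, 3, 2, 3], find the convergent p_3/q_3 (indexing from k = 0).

23/16

Using pₖ = aₖpₖ₋₁ + pₖ₋₂, qₖ = aₖqₖ₋₁ + qₖ₋₂ (with p₋₁=1, p₋₂=0, q₋₁=0, q₋₂=1):
  k=0: a=1, p=1, q=1
  k=1: a=2, p=3, q=2
  k=2: a=3, p=10, q=7
  k=3: a=2, p=23, q=16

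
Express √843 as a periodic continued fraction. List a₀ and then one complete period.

a₀ = ⌊√843⌋ = 29.
With m₀=0, d₀=1 and mₖ₊₁ = dₖaₖ − mₖ, dₖ₊₁ = (n − mₖ₊₁²)/dₖ, aₖ₊₁ = ⌊(a₀+mₖ₊₁)/dₖ₊₁⌋:
  k=1: m=29, d=2, a=29
  k=2: m=29, d=1, a=58
d=1 and a=2a₀=58 at k=2, so the next step gives (m, d) = (29, 2) again — its k=1 value — and the period has length 2.

[29; 29, 58]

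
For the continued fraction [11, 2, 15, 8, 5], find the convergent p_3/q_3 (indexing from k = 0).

2871/250

Using pₖ = aₖpₖ₋₁ + pₖ₋₂, qₖ = aₖqₖ₋₁ + qₖ₋₂ (with p₋₁=1, p₋₂=0, q₋₁=0, q₋₂=1):
  k=0: a=11, p=11, q=1
  k=1: a=2, p=23, q=2
  k=2: a=15, p=356, q=31
  k=3: a=8, p=2871, q=250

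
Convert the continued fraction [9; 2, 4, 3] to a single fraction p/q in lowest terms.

Fold from the inside: start with 3/1.
  4 + 1/3 = 13/3
  2 + 3/13 = 29/13
  9 + 13/29 = 274/29

274/29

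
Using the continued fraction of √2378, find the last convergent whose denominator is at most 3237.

√2378 = [48; 1, 3, 3, 1, 96, …] (period length 5).
Convergents:
  p_0/q_0 = 48/1
  p_1/q_1 = 49/1
  p_2/q_2 = 195/4
  p_3/q_3 = 634/13
  p_4/q_4 = 829/17
  p_5/q_5 = 80218/1645
  p_6/q_6 = 81047/1662
  p_7/q_7 = 323359/6631
q_6 = 1662 ≤ 3237 < 6631 = q_7, so the answer is 81047/1662.

81047/1662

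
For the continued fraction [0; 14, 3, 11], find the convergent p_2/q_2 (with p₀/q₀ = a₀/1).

3/43

Using pₖ = aₖpₖ₋₁ + pₖ₋₂, qₖ = aₖqₖ₋₁ + qₖ₋₂ (with p₋₁=1, p₋₂=0, q₋₁=0, q₋₂=1):
  k=0: a=0, p=0, q=1
  k=1: a=14, p=1, q=14
  k=2: a=3, p=3, q=43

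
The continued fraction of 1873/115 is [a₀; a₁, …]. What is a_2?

1873 = 16·115 + 33   →  a_0 = 16
115 = 3·33 + 16   →  a_1 = 3
33 = 2·16 + 1   →  a_2 = 2

2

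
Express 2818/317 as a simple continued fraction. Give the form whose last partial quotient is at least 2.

[8; 1, 8, 17, 2]

2818 = 8×317 + 282
317 = 1×282 + 35
282 = 8×35 + 2
35 = 17×2 + 1
2 = 2×1 + 0  (stop)
So 2818/317 = [8; 1, 8, 17, 2].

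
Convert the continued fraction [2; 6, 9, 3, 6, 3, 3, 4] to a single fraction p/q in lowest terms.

105387/48706

Fold from the inside: start with 4/1.
  3 + 1/4 = 13/4
  3 + 4/13 = 43/13
  6 + 13/43 = 271/43
  3 + 43/271 = 856/271
  9 + 271/856 = 7975/856
  6 + 856/7975 = 48706/7975
  2 + 7975/48706 = 105387/48706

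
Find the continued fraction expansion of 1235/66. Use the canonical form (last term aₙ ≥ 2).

1235 = 18*66 + 47
66 = 1*47 + 19
47 = 2*19 + 9
19 = 2*9 + 1
9 = 9*1 + 0  (stop)
So 1235/66 = [18; 1, 2, 2, 9].

[18; 1, 2, 2, 9]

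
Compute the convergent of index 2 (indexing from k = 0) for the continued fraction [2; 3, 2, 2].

Using pₖ = aₖpₖ₋₁ + pₖ₋₂, qₖ = aₖqₖ₋₁ + qₖ₋₂ (with p₋₁=1, p₋₂=0, q₋₁=0, q₋₂=1):
  k=0: a=2, p=2, q=1
  k=1: a=3, p=7, q=3
  k=2: a=2, p=16, q=7

16/7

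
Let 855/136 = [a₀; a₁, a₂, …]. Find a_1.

3

855 = 6·136 + 39   →  a_0 = 6
136 = 3·39 + 19   →  a_1 = 3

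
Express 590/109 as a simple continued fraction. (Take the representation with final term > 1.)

590 = 5*109 + 45
109 = 2*45 + 19
45 = 2*19 + 7
19 = 2*7 + 5
7 = 1*5 + 2
5 = 2*2 + 1
2 = 2*1 + 0  (stop)
So 590/109 = [5; 2, 2, 2, 1, 2, 2].

[5; 2, 2, 2, 1, 2, 2]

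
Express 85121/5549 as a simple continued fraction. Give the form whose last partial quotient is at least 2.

[15; 2, 1, 16, 3, 3, 3, 3]

85121 = 15·5549 + 1886
5549 = 2·1886 + 1777
1886 = 1·1777 + 109
1777 = 16·109 + 33
109 = 3·33 + 10
33 = 3·10 + 3
10 = 3·3 + 1
3 = 3·1 + 0  (stop)
So 85121/5549 = [15; 2, 1, 16, 3, 3, 3, 3].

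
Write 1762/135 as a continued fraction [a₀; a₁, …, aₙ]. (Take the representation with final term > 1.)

1762 = 13*135 + 7
135 = 19*7 + 2
7 = 3*2 + 1
2 = 2*1 + 0  (stop)
So 1762/135 = [13; 19, 3, 2].

[13; 19, 3, 2]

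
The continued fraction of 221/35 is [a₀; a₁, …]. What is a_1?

221 = 6·35 + 11   →  a_0 = 6
35 = 3·11 + 2   →  a_1 = 3

3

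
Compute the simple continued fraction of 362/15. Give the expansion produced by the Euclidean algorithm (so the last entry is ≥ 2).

[24; 7, 2]

362 = 24·15 + 2
15 = 7·2 + 1
2 = 2·1 + 0  (stop)
So 362/15 = [24; 7, 2].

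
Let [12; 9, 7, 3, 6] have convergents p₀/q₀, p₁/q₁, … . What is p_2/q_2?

Using pₖ = aₖpₖ₋₁ + pₖ₋₂, qₖ = aₖqₖ₋₁ + qₖ₋₂ (with p₋₁=1, p₋₂=0, q₋₁=0, q₋₂=1):
  k=0: a=12, p=12, q=1
  k=1: a=9, p=109, q=9
  k=2: a=7, p=775, q=64

775/64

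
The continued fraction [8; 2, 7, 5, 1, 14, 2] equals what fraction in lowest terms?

23895/2822

Using pₖ = aₖpₖ₋₁ + pₖ₋₂ and qₖ = aₖqₖ₋₁ + qₖ₋₂:
  k=0: a=8, p=8, q=1
  k=1: a=2, p=17, q=2
  k=2: a=7, p=127, q=15
  k=3: a=5, p=652, q=77
  k=4: a=1, p=779, q=92
  k=5: a=14, p=11558, q=1365
  k=6: a=2, p=23895, q=2822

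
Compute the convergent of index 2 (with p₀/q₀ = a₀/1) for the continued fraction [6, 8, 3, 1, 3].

153/25

Using pₖ = aₖpₖ₋₁ + pₖ₋₂, qₖ = aₖqₖ₋₁ + qₖ₋₂ (with p₋₁=1, p₋₂=0, q₋₁=0, q₋₂=1):
  k=0: a=6, p=6, q=1
  k=1: a=8, p=49, q=8
  k=2: a=3, p=153, q=25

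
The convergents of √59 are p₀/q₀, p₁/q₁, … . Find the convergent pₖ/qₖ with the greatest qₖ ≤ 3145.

8311/1082

√59 = [7; 1, 2, 7, 2, 1, 14, …] (period length 6).
Convergents:
  p_0/q_0 = 7/1
  p_1/q_1 = 8/1
  p_2/q_2 = 23/3
  p_3/q_3 = 169/22
  p_4/q_4 = 361/47
  p_5/q_5 = 530/69
  p_6/q_6 = 7781/1013
  p_7/q_7 = 8311/1082
  p_8/q_8 = 24403/3177
q_7 = 1082 ≤ 3145 < 3177 = q_8, so the answer is 8311/1082.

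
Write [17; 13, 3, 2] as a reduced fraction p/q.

1588/93

Fold from the inside: start with 2/1.
  3 + 1/2 = 7/2
  13 + 2/7 = 93/7
  17 + 7/93 = 1588/93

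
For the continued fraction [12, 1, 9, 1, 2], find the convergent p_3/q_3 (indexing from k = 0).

Using pₖ = aₖpₖ₋₁ + pₖ₋₂, qₖ = aₖqₖ₋₁ + qₖ₋₂ (with p₋₁=1, p₋₂=0, q₋₁=0, q₋₂=1):
  k=0: a=12, p=12, q=1
  k=1: a=1, p=13, q=1
  k=2: a=9, p=129, q=10
  k=3: a=1, p=142, q=11

142/11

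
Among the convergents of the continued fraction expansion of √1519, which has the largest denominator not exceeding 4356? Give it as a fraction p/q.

118521/3041

√1519 = [38; 1, 37, 1, 76, …] (period length 4).
Convergents:
  p_0/q_0 = 38/1
  p_1/q_1 = 39/1
  p_2/q_2 = 1481/38
  p_3/q_3 = 1520/39
  p_4/q_4 = 117001/3002
  p_5/q_5 = 118521/3041
  p_6/q_6 = 4502278/115519
q_5 = 3041 ≤ 4356 < 115519 = q_6, so the answer is 118521/3041.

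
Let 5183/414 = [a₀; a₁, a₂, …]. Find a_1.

5183 = 12·414 + 215   →  a_0 = 12
414 = 1·215 + 199   →  a_1 = 1

1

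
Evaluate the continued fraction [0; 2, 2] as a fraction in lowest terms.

Using pₖ = aₖpₖ₋₁ + pₖ₋₂ and qₖ = aₖqₖ₋₁ + qₖ₋₂:
  k=0: a=0, p=0, q=1
  k=1: a=2, p=1, q=2
  k=2: a=2, p=2, q=5

2/5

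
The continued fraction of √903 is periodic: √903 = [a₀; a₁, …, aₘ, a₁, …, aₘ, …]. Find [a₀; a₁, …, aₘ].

[30; 20, 60]

a₀ = ⌊√903⌋ = 30.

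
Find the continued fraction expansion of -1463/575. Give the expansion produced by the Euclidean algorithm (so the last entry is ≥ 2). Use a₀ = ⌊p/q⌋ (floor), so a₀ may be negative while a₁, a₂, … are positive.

-1463 = -3*575 + 262
575 = 2*262 + 51
262 = 5*51 + 7
51 = 7*7 + 2
7 = 3*2 + 1
2 = 2*1 + 0  (stop)
So -1463/575 = [-3; 2, 5, 7, 3, 2].

[-3; 2, 5, 7, 3, 2]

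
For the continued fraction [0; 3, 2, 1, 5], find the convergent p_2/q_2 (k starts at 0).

2/7

Using pₖ = aₖpₖ₋₁ + pₖ₋₂, qₖ = aₖqₖ₋₁ + qₖ₋₂ (with p₋₁=1, p₋₂=0, q₋₁=0, q₋₂=1):
  k=0: a=0, p=0, q=1
  k=1: a=3, p=1, q=3
  k=2: a=2, p=2, q=7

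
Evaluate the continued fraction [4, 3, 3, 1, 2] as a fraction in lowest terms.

155/36

Using pₖ = aₖpₖ₋₁ + pₖ₋₂ and qₖ = aₖqₖ₋₁ + qₖ₋₂:
  k=0: a=4, p=4, q=1
  k=1: a=3, p=13, q=3
  k=2: a=3, p=43, q=10
  k=3: a=1, p=56, q=13
  k=4: a=2, p=155, q=36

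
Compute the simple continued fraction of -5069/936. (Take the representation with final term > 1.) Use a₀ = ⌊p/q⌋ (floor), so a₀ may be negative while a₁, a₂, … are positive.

-5069 = -6×936 + 547
936 = 1×547 + 389
547 = 1×389 + 158
389 = 2×158 + 73
158 = 2×73 + 12
73 = 6×12 + 1
12 = 12×1 + 0  (stop)
So -5069/936 = [-6; 1, 1, 2, 2, 6, 12].

[-6; 1, 1, 2, 2, 6, 12]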